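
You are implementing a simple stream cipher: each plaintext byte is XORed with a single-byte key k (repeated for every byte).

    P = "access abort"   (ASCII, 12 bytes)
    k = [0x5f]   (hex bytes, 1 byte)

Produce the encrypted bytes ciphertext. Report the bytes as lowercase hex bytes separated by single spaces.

The 1-byte key repeats, so the effective keystream is 5f 5f 5f 5f 5f 5f 5f 5f 5f 5f 5f 5f.
byte 0: 61 ⊕ 5f = 3e
byte 1: 63 ⊕ 5f = 3c
byte 2: 63 ⊕ 5f = 3c
byte 3: 65 ⊕ 5f = 3a
byte 4: 73 ⊕ 5f = 2c
byte 5: 73 ⊕ 5f = 2c
byte 6: 20 ⊕ 5f = 7f
byte 7: 61 ⊕ 5f = 3e
byte 8: 62 ⊕ 5f = 3d
byte 9: 6f ⊕ 5f = 30
byte 10: 72 ⊕ 5f = 2d
byte 11: 74 ⊕ 5f = 2b

3e 3c 3c 3a 2c 2c 7f 3e 3d 30 2d 2b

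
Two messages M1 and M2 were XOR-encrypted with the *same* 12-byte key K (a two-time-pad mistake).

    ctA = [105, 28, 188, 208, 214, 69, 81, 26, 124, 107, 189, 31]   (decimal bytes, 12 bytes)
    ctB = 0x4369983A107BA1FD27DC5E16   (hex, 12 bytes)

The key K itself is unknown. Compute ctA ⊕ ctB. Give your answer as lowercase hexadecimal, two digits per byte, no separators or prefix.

2a7524eac63ef0e75bb7e309

ctA ⊕ ctB = (M1 ⊕ K) ⊕ (M2 ⊕ K) = M1 ⊕ M2 — the shared key cancels under XOR.
byte 0: 105 ^  67 =  42
byte 1:  28 ^ 105 = 117
byte 2: 188 ^ 152 =  36
byte 3: 208 ^  58 = 234
byte 4: 214 ^  16 = 198
byte 5:  69 ^ 123 =  62
byte 6:  81 ^ 161 = 240
byte 7:  26 ^ 253 = 231
byte 8: 124 ^  39 =  91
byte 9: 107 ^ 220 = 183
byte 10: 189 ^  94 = 227
byte 11:  31 ^  22 =   9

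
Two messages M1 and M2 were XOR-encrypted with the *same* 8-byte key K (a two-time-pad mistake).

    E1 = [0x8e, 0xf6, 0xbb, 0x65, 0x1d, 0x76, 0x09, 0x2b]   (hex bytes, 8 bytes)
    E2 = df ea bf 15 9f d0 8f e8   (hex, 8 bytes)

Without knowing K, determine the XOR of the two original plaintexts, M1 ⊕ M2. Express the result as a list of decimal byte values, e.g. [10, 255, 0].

[81, 28, 4, 112, 130, 166, 134, 195]

E1 ⊕ E2 = (M1 ⊕ K) ⊕ (M2 ⊕ K) = M1 ⊕ M2 — the shared key cancels under XOR.
8e XOR df = 51
f6 XOR ea = 1c
bb XOR bf = 04
65 XOR 15 = 70
1d XOR 9f = 82
76 XOR d0 = a6
09 XOR 8f = 86
2b XOR e8 = c3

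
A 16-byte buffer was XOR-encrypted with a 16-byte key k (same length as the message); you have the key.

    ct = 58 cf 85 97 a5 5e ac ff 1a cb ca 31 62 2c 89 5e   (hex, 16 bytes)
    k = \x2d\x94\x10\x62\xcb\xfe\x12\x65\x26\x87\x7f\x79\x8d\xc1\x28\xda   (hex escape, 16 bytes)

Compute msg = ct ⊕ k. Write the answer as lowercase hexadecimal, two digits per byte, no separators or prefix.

755b95f56ea0be9a3c4cb548efeda184

XOR is its own inverse, so applying the key byte-wise gives the result directly.
58 ⊕ 2d = 75
cf ⊕ 94 = 5b
85 ⊕ 10 = 95
97 ⊕ 62 = f5
a5 ⊕ cb = 6e
5e ⊕ fe = a0
ac ⊕ 12 = be
ff ⊕ 65 = 9a
1a ⊕ 26 = 3c
cb ⊕ 87 = 4c
ca ⊕ 7f = b5
31 ⊕ 79 = 48
62 ⊕ 8d = ef
2c ⊕ c1 = ed
89 ⊕ 28 = a1
5e ⊕ da = 84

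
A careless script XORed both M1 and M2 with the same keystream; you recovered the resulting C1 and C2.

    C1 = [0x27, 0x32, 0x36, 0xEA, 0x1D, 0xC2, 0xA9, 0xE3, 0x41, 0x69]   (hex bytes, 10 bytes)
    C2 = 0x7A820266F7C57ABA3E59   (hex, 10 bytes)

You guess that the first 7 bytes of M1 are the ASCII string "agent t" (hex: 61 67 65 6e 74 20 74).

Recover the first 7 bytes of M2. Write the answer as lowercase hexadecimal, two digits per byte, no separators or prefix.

3cd751e29e27a7

First, C1 ⊕ C2 = (M1 ⊕ K) ⊕ (M2 ⊕ K) = M1 ⊕ M2, so the key drops out. Then M2 = (M1 ⊕ M2) ⊕ M1 over the first 7 bytes.
byte 0: (27 XOR 7a) XOR 61 = 5d XOR 61 = 3c
byte 1: (32 XOR 82) XOR 67 = b0 XOR 67 = d7
byte 2: (36 XOR 02) XOR 65 = 34 XOR 65 = 51
byte 3: (ea XOR 66) XOR 6e = 8c XOR 6e = e2
byte 4: (1d XOR f7) XOR 74 = ea XOR 74 = 9e
byte 5: (c2 XOR c5) XOR 20 = 07 XOR 20 = 27
byte 6: (a9 XOR 7a) XOR 74 = d3 XOR 74 = a7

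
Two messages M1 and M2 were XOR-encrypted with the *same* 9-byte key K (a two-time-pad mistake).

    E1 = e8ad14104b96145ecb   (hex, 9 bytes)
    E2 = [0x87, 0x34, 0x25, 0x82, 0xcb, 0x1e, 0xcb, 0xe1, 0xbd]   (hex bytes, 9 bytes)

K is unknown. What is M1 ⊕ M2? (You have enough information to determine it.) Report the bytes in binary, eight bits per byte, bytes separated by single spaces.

01101111 10011001 00110001 10010010 10000000 10001000 11011111 10111111 01110110

E1 ⊕ E2 = (M1 ⊕ K) ⊕ (M2 ⊕ K) = M1 ⊕ M2 — the shared key cancels under XOR.
e8 ⊕ 87 = 6f
ad ⊕ 34 = 99
14 ⊕ 25 = 31
10 ⊕ 82 = 92
4b ⊕ cb = 80
96 ⊕ 1e = 88
14 ⊕ cb = df
5e ⊕ e1 = bf
cb ⊕ bd = 76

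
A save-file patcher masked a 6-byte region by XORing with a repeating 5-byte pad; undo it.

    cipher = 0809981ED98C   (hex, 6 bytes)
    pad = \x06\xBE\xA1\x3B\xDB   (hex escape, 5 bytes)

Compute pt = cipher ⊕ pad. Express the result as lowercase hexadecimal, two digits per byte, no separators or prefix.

0eb73925028a

The 5-byte key repeats, so the effective keystream is 06 be a1 3b db 06.
byte 0: 00001000 xor 00000110 = 00001110
byte 1: 00001001 xor 10111110 = 10110111
byte 2: 10011000 xor 10100001 = 00111001
byte 3: 00011110 xor 00111011 = 00100101
byte 4: 11011001 xor 11011011 = 00000010
byte 5: 10001100 xor 00000110 = 10001010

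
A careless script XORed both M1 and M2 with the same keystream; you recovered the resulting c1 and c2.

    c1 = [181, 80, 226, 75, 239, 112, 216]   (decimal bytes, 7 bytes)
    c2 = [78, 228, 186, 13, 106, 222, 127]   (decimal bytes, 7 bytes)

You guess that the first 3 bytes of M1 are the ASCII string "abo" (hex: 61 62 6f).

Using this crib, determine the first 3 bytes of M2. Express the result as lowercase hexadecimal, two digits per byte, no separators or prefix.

First, c1 ⊕ c2 = (M1 ⊕ K) ⊕ (M2 ⊕ K) = M1 ⊕ M2, so the key drops out. Then M2 = (M1 ⊕ M2) ⊕ M1 over the first 3 bytes.
byte 0: (b5 xor 4e) xor 61 = fb xor 61 = 9a
byte 1: (50 xor e4) xor 62 = b4 xor 62 = d6
byte 2: (e2 xor ba) xor 6f = 58 xor 6f = 37

9ad637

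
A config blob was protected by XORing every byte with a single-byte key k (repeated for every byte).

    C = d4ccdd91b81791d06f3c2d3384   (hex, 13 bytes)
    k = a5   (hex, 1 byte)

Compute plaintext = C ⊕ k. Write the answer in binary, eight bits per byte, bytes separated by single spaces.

The 1-byte key repeats, so the effective keystream is a5 a5 a5 a5 a5 a5 a5 a5 a5 a5 a5 a5 a5.
byte 0: 11010100 xor 10100101 = 01110001
byte 1: 11001100 xor 10100101 = 01101001
byte 2: 11011101 xor 10100101 = 01111000
byte 3: 10010001 xor 10100101 = 00110100
byte 4: 10111000 xor 10100101 = 00011101
byte 5: 00010111 xor 10100101 = 10110010
byte 6: 10010001 xor 10100101 = 00110100
byte 7: 11010000 xor 10100101 = 01110101
byte 8: 01101111 xor 10100101 = 11001010
byte 9: 00111100 xor 10100101 = 10011001
byte 10: 00101101 xor 10100101 = 10001000
byte 11: 00110011 xor 10100101 = 10010110
byte 12: 10000100 xor 10100101 = 00100001

01110001 01101001 01111000 00110100 00011101 10110010 00110100 01110101 11001010 10011001 10001000 10010110 00100001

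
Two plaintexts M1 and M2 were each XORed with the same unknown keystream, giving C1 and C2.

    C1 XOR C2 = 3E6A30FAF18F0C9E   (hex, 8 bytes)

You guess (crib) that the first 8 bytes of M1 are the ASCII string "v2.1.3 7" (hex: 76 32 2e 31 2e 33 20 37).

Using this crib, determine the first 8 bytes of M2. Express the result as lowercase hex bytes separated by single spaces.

48 58 1e cb df bc 2c a9

Since C1 ⊕ C2 = M1 ⊕ M2, XORing with the guessed M1 bytes yields the corresponding M2 bytes: M2 = (C1 ⊕ C2) ⊕ M1.
byte 0: 3e XOR 76 = 48
byte 1: 6a XOR 32 = 58
byte 2: 30 XOR 2e = 1e
byte 3: fa XOR 31 = cb
byte 4: f1 XOR 2e = df
byte 5: 8f XOR 33 = bc
byte 6: 0c XOR 20 = 2c
byte 7: 9e XOR 37 = a9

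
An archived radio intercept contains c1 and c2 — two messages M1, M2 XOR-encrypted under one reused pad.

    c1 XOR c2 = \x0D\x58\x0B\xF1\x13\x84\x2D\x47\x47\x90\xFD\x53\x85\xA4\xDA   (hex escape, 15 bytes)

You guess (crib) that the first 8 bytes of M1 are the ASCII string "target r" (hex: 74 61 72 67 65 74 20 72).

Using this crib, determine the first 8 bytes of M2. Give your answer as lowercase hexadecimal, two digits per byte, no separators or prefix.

Since c1 ⊕ c2 = M1 ⊕ M2, XORing with the guessed M1 bytes yields the corresponding M2 bytes: M2 = (c1 ⊕ c2) ⊕ M1.
byte 0:  13 XOR 116 = 121
byte 1:  88 XOR  97 =  57
byte 2:  11 XOR 114 = 121
byte 3: 241 XOR 103 = 150
byte 4:  19 XOR 101 = 118
byte 5: 132 XOR 116 = 240
byte 6:  45 XOR  32 =  13
byte 7:  71 XOR 114 =  53

7939799676f00d35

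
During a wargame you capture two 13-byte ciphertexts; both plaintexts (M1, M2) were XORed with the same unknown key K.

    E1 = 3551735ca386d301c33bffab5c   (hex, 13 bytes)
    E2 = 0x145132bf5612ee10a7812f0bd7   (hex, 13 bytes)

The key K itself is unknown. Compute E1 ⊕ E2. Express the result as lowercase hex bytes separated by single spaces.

E1 ⊕ E2 = (M1 ⊕ K) ⊕ (M2 ⊕ K) = M1 ⊕ M2 — the shared key cancels under XOR.
35 xor 14 = 21
51 xor 51 = 00
73 xor 32 = 41
5c xor bf = e3
a3 xor 56 = f5
86 xor 12 = 94
d3 xor ee = 3d
01 xor 10 = 11
c3 xor a7 = 64
3b xor 81 = ba
ff xor 2f = d0
ab xor 0b = a0
5c xor d7 = 8b

21 00 41 e3 f5 94 3d 11 64 ba d0 a0 8b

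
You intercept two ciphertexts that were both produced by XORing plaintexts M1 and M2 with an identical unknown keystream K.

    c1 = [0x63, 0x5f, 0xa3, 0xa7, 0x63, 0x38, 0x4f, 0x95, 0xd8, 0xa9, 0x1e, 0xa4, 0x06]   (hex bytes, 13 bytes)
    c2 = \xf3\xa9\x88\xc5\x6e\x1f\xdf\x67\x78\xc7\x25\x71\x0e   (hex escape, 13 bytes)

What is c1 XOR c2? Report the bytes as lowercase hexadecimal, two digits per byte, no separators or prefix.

c1 ⊕ c2 = (M1 ⊕ K) ⊕ (M2 ⊕ K) = M1 ⊕ M2 — the shared key cancels under XOR.
63 ⊕ f3 = 90
5f ⊕ a9 = f6
a3 ⊕ 88 = 2b
a7 ⊕ c5 = 62
63 ⊕ 6e = 0d
38 ⊕ 1f = 27
4f ⊕ df = 90
95 ⊕ 67 = f2
d8 ⊕ 78 = a0
a9 ⊕ c7 = 6e
1e ⊕ 25 = 3b
a4 ⊕ 71 = d5
06 ⊕ 0e = 08

90f62b620d2790f2a06e3bd508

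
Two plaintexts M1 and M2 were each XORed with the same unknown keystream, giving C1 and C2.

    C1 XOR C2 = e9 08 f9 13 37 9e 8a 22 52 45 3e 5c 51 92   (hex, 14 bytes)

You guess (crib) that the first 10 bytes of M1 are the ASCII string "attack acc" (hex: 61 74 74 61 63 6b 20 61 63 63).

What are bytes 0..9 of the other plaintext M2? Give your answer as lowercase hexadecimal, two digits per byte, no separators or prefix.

887c8d7254f5aa433126

Since C1 ⊕ C2 = M1 ⊕ M2, XORing with the guessed M1 bytes yields the corresponding M2 bytes: M2 = (C1 ⊕ C2) ⊕ M1.
byte 0: 233 ^  97 = 136
byte 1:   8 ^ 116 = 124
byte 2: 249 ^ 116 = 141
byte 3:  19 ^  97 = 114
byte 4:  55 ^  99 =  84
byte 5: 158 ^ 107 = 245
byte 6: 138 ^  32 = 170
byte 7:  34 ^  97 =  67
byte 8:  82 ^  99 =  49
byte 9:  69 ^  99 =  38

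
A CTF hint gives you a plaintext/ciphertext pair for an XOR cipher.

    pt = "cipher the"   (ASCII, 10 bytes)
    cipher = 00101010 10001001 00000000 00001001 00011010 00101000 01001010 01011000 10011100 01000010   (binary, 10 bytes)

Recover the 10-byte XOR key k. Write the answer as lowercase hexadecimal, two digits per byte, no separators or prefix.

49e070617f5a6a2cf427

Since cipher = pt ⊕ k, XORing both sides with pt gives k = pt ⊕ cipher.
byte 0:  99 ^  42 =  73
byte 1: 105 ^ 137 = 224
byte 2: 112 ^   0 = 112
byte 3: 104 ^   9 =  97
byte 4: 101 ^  26 = 127
byte 5: 114 ^  40 =  90
byte 6:  32 ^  74 = 106
byte 7: 116 ^  88 =  44
byte 8: 104 ^ 156 = 244
byte 9: 101 ^  66 =  39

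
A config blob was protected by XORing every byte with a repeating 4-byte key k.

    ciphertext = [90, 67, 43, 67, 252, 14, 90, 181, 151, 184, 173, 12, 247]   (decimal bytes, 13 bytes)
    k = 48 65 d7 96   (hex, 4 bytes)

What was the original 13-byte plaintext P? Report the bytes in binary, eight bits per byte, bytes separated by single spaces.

00010010 00100110 11111100 11010101 10110100 01101011 10001101 00100011 11011111 11011101 01111010 10011010 10111111

The 4-byte key repeats, so the effective keystream is 48 65 d7 96 48 65 d7 96 48 65 d7 96 48.
byte 0: 5a XOR 48 = 12
byte 1: 43 XOR 65 = 26
byte 2: 2b XOR d7 = fc
byte 3: 43 XOR 96 = d5
byte 4: fc XOR 48 = b4
byte 5: 0e XOR 65 = 6b
byte 6: 5a XOR d7 = 8d
byte 7: b5 XOR 96 = 23
byte 8: 97 XOR 48 = df
byte 9: b8 XOR 65 = dd
byte 10: ad XOR d7 = 7a
byte 11: 0c XOR 96 = 9a
byte 12: f7 XOR 48 = bf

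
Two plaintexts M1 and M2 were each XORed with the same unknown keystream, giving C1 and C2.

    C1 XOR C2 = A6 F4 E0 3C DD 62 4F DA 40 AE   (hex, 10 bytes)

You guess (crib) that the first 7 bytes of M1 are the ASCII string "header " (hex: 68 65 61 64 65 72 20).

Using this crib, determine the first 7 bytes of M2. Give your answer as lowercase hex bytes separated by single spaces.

ce 91 81 58 b8 10 6f

Since C1 ⊕ C2 = M1 ⊕ M2, XORing with the guessed M1 bytes yields the corresponding M2 bytes: M2 = (C1 ⊕ C2) ⊕ M1.
byte 0: 10100110 ⊕ 01101000 = 11001110
byte 1: 11110100 ⊕ 01100101 = 10010001
byte 2: 11100000 ⊕ 01100001 = 10000001
byte 3: 00111100 ⊕ 01100100 = 01011000
byte 4: 11011101 ⊕ 01100101 = 10111000
byte 5: 01100010 ⊕ 01110010 = 00010000
byte 6: 01001111 ⊕ 00100000 = 01101111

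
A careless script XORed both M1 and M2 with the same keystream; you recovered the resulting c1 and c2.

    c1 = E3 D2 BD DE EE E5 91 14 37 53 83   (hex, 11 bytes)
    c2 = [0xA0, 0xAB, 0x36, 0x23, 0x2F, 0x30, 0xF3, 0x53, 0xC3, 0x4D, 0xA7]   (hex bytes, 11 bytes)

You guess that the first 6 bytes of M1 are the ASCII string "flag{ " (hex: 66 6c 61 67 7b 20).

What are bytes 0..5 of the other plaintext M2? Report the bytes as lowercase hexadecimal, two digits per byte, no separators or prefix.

2515ea9abaf5

First, c1 ⊕ c2 = (M1 ⊕ K) ⊕ (M2 ⊕ K) = M1 ⊕ M2, so the key drops out. Then M2 = (M1 ⊕ M2) ⊕ M1 over the first 6 bytes.
byte 0: (e3 XOR a0) XOR 66 = 43 XOR 66 = 25
byte 1: (d2 XOR ab) XOR 6c = 79 XOR 6c = 15
byte 2: (bd XOR 36) XOR 61 = 8b XOR 61 = ea
byte 3: (de XOR 23) XOR 67 = fd XOR 67 = 9a
byte 4: (ee XOR 2f) XOR 7b = c1 XOR 7b = ba
byte 5: (e5 XOR 30) XOR 20 = d5 XOR 20 = f5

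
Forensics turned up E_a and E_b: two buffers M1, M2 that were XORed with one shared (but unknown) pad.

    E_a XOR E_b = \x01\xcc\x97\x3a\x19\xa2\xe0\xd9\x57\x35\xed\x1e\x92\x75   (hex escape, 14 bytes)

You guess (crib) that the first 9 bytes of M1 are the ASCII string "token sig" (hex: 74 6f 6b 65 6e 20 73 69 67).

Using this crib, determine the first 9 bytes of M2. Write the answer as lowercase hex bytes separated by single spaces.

75 a3 fc 5f 77 82 93 b0 30

Since E_a ⊕ E_b = M1 ⊕ M2, XORing with the guessed M1 bytes yields the corresponding M2 bytes: M2 = (E_a ⊕ E_b) ⊕ M1.
01 ⊕ 74 = 75
cc ⊕ 6f = a3
97 ⊕ 6b = fc
3a ⊕ 65 = 5f
19 ⊕ 6e = 77
a2 ⊕ 20 = 82
e0 ⊕ 73 = 93
d9 ⊕ 69 = b0
57 ⊕ 67 = 30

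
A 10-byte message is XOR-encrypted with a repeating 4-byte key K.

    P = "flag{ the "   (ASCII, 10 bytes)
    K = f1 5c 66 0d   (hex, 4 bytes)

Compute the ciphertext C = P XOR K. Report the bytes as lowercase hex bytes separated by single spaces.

The 4-byte key repeats, so the effective keystream is f1 5c 66 0d f1 5c 66 0d f1 5c.
byte 0: 66 ⊕ f1 = 97
byte 1: 6c ⊕ 5c = 30
byte 2: 61 ⊕ 66 = 07
byte 3: 67 ⊕ 0d = 6a
byte 4: 7b ⊕ f1 = 8a
byte 5: 20 ⊕ 5c = 7c
byte 6: 74 ⊕ 66 = 12
byte 7: 68 ⊕ 0d = 65
byte 8: 65 ⊕ f1 = 94
byte 9: 20 ⊕ 5c = 7c

97 30 07 6a 8a 7c 12 65 94 7c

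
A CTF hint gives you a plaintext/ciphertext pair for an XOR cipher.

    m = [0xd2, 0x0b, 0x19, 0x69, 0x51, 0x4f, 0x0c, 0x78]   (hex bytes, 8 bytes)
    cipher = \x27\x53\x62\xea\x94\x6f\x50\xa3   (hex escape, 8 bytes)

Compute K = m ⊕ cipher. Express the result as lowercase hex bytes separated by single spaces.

f5 58 7b 83 c5 20 5c db

Since cipher = m ⊕ K, XORing both sides with m gives K = m ⊕ cipher.
11010010 ^ 00100111 = 11110101
00001011 ^ 01010011 = 01011000
00011001 ^ 01100010 = 01111011
01101001 ^ 11101010 = 10000011
01010001 ^ 10010100 = 11000101
01001111 ^ 01101111 = 00100000
00001100 ^ 01010000 = 01011100
01111000 ^ 10100011 = 11011011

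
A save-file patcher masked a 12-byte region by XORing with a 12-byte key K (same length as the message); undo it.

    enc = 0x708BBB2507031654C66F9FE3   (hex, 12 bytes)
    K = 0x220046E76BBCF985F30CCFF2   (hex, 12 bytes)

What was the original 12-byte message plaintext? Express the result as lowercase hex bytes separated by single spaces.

XOR is its own inverse, so applying the key byte-wise gives the result directly.
70 xor 22 = 52
8b xor 00 = 8b
bb xor 46 = fd
25 xor e7 = c2
07 xor 6b = 6c
03 xor bc = bf
16 xor f9 = ef
54 xor 85 = d1
c6 xor f3 = 35
6f xor 0c = 63
9f xor cf = 50
e3 xor f2 = 11

52 8b fd c2 6c bf ef d1 35 63 50 11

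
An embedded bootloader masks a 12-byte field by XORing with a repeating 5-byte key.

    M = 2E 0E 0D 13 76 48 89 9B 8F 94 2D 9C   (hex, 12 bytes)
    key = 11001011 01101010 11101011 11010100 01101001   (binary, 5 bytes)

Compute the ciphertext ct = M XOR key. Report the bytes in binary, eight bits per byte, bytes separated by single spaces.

11100101 01100100 11100110 11000111 00011111 10000011 11100011 01110000 01011011 11111101 11100110 11110110

The 5-byte key repeats, so the effective keystream is cb 6a eb d4 69 cb 6a eb d4 69 cb 6a.
byte 0: 00101110 XOR 11001011 = 11100101
byte 1: 00001110 XOR 01101010 = 01100100
byte 2: 00001101 XOR 11101011 = 11100110
byte 3: 00010011 XOR 11010100 = 11000111
byte 4: 01110110 XOR 01101001 = 00011111
byte 5: 01001000 XOR 11001011 = 10000011
byte 6: 10001001 XOR 01101010 = 11100011
byte 7: 10011011 XOR 11101011 = 01110000
byte 8: 10001111 XOR 11010100 = 01011011
byte 9: 10010100 XOR 01101001 = 11111101
byte 10: 00101101 XOR 11001011 = 11100110
byte 11: 10011100 XOR 01101010 = 11110110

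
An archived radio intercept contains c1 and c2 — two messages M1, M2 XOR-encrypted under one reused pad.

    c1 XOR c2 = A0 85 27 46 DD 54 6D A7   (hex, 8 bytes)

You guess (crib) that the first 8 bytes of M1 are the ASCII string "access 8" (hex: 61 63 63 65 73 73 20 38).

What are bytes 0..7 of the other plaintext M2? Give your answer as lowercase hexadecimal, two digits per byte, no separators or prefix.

c1e64423ae274d9f

Since c1 ⊕ c2 = M1 ⊕ M2, XORing with the guessed M1 bytes yields the corresponding M2 bytes: M2 = (c1 ⊕ c2) ⊕ M1.
a0 ⊕ 61 = c1
85 ⊕ 63 = e6
27 ⊕ 63 = 44
46 ⊕ 65 = 23
dd ⊕ 73 = ae
54 ⊕ 73 = 27
6d ⊕ 20 = 4d
a7 ⊕ 38 = 9f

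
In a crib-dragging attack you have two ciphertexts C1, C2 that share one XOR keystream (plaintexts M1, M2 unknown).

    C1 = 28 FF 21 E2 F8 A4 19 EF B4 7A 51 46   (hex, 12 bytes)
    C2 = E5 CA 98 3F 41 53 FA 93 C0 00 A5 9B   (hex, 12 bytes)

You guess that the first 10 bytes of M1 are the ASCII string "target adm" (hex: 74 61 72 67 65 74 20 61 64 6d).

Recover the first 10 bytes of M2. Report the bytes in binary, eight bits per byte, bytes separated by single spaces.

First, C1 ⊕ C2 = (M1 ⊕ K) ⊕ (M2 ⊕ K) = M1 ⊕ M2, so the key drops out. Then M2 = (M1 ⊕ M2) ⊕ M1 over the first 10 bytes.
byte 0: (28 ⊕ e5) ⊕ 74 = cd ⊕ 74 = b9
byte 1: (ff ⊕ ca) ⊕ 61 = 35 ⊕ 61 = 54
byte 2: (21 ⊕ 98) ⊕ 72 = b9 ⊕ 72 = cb
byte 3: (e2 ⊕ 3f) ⊕ 67 = dd ⊕ 67 = ba
byte 4: (f8 ⊕ 41) ⊕ 65 = b9 ⊕ 65 = dc
byte 5: (a4 ⊕ 53) ⊕ 74 = f7 ⊕ 74 = 83
byte 6: (19 ⊕ fa) ⊕ 20 = e3 ⊕ 20 = c3
byte 7: (ef ⊕ 93) ⊕ 61 = 7c ⊕ 61 = 1d
byte 8: (b4 ⊕ c0) ⊕ 64 = 74 ⊕ 64 = 10
byte 9: (7a ⊕ 00) ⊕ 6d = 7a ⊕ 6d = 17

10111001 01010100 11001011 10111010 11011100 10000011 11000011 00011101 00010000 00010111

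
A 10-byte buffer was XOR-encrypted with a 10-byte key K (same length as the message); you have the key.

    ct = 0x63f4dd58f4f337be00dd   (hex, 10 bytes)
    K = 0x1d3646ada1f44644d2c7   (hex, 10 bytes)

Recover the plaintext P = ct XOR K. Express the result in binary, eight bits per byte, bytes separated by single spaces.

01111110 11000010 10011011 11110101 01010101 00000111 01110001 11111010 11010010 00011010

XOR is its own inverse, so applying the key byte-wise gives the result directly.
 99 ^  29 = 126
244 ^  54 = 194
221 ^  70 = 155
 88 ^ 173 = 245
244 ^ 161 =  85
243 ^ 244 =   7
 55 ^  70 = 113
190 ^  68 = 250
  0 ^ 210 = 210
221 ^ 199 =  26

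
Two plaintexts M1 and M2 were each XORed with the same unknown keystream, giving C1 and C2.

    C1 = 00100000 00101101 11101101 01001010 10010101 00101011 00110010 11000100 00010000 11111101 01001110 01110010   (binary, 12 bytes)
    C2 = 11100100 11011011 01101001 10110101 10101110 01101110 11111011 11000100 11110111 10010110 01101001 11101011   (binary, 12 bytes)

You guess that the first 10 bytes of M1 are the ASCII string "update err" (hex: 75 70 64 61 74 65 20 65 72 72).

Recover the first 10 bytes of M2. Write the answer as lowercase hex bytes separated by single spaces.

First, C1 ⊕ C2 = (M1 ⊕ K) ⊕ (M2 ⊕ K) = M1 ⊕ M2, so the key drops out. Then M2 = (M1 ⊕ M2) ⊕ M1 over the first 10 bytes.
byte 0: (20 XOR e4) XOR 75 = c4 XOR 75 = b1
byte 1: (2d XOR db) XOR 70 = f6 XOR 70 = 86
byte 2: (ed XOR 69) XOR 64 = 84 XOR 64 = e0
byte 3: (4a XOR b5) XOR 61 = ff XOR 61 = 9e
byte 4: (95 XOR ae) XOR 74 = 3b XOR 74 = 4f
byte 5: (2b XOR 6e) XOR 65 = 45 XOR 65 = 20
byte 6: (32 XOR fb) XOR 20 = c9 XOR 20 = e9
byte 7: (c4 XOR c4) XOR 65 = 00 XOR 65 = 65
byte 8: (10 XOR f7) XOR 72 = e7 XOR 72 = 95
byte 9: (fd XOR 96) XOR 72 = 6b XOR 72 = 19

b1 86 e0 9e 4f 20 e9 65 95 19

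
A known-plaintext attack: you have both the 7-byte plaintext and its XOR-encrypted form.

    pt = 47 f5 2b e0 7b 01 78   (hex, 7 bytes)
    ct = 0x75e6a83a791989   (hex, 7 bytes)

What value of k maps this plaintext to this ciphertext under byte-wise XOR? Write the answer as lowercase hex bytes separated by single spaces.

Since ct = pt ⊕ k, XORing both sides with pt gives k = pt ⊕ ct.
 71 xor 117 =  50
245 xor 230 =  19
 43 xor 168 = 131
224 xor  58 = 218
123 xor 121 =   2
  1 xor  25 =  24
120 xor 137 = 241

32 13 83 da 02 18 f1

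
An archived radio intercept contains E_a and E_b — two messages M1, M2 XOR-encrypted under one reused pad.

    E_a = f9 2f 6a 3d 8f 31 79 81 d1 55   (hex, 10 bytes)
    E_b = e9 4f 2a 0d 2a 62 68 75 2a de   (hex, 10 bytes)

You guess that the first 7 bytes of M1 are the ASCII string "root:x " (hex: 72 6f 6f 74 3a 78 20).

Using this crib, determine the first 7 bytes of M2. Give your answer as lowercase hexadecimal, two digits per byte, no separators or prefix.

First, E_a ⊕ E_b = (M1 ⊕ K) ⊕ (M2 ⊕ K) = M1 ⊕ M2, so the key drops out. Then M2 = (M1 ⊕ M2) ⊕ M1 over the first 7 bytes.
byte 0: (f9 ^ e9) ^ 72 = 10 ^ 72 = 62
byte 1: (2f ^ 4f) ^ 6f = 60 ^ 6f = 0f
byte 2: (6a ^ 2a) ^ 6f = 40 ^ 6f = 2f
byte 3: (3d ^ 0d) ^ 74 = 30 ^ 74 = 44
byte 4: (8f ^ 2a) ^ 3a = a5 ^ 3a = 9f
byte 5: (31 ^ 62) ^ 78 = 53 ^ 78 = 2b
byte 6: (79 ^ 68) ^ 20 = 11 ^ 20 = 31

620f2f449f2b31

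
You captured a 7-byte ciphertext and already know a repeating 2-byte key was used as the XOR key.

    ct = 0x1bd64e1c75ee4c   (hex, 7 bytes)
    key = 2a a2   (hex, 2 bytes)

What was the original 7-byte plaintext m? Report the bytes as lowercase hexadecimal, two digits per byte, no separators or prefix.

317464be5f4c66

The 2-byte key repeats, so the effective keystream is 2a a2 2a a2 2a a2 2a.
byte 0: 00011011 XOR 00101010 = 00110001
byte 1: 11010110 XOR 10100010 = 01110100
byte 2: 01001110 XOR 00101010 = 01100100
byte 3: 00011100 XOR 10100010 = 10111110
byte 4: 01110101 XOR 00101010 = 01011111
byte 5: 11101110 XOR 10100010 = 01001100
byte 6: 01001100 XOR 00101010 = 01100110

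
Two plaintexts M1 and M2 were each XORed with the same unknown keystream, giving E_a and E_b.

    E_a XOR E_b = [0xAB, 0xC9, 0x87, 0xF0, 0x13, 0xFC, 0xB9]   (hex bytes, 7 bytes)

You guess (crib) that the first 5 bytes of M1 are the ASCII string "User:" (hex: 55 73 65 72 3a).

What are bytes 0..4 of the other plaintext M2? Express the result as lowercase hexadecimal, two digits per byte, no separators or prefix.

febae28229

Since E_a ⊕ E_b = M1 ⊕ M2, XORing with the guessed M1 bytes yields the corresponding M2 bytes: M2 = (E_a ⊕ E_b) ⊕ M1.
ab xor 55 = fe
c9 xor 73 = ba
87 xor 65 = e2
f0 xor 72 = 82
13 xor 3a = 29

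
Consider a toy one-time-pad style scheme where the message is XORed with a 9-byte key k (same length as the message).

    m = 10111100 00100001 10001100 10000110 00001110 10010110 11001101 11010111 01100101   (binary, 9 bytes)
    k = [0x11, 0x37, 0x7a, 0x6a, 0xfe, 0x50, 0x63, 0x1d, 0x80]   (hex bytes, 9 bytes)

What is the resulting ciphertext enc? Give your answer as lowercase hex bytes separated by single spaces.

ad 16 f6 ec f0 c6 ae ca e5

188 xor  17 = 173
 33 xor  55 =  22
140 xor 122 = 246
134 xor 106 = 236
 14 xor 254 = 240
150 xor  80 = 198
205 xor  99 = 174
215 xor  29 = 202
101 xor 128 = 229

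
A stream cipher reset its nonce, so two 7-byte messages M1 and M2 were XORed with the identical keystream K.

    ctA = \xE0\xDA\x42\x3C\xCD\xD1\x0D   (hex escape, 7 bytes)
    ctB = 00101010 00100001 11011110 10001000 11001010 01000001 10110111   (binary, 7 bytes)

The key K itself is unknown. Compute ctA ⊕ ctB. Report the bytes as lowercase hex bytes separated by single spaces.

ca fb 9c b4 07 90 ba

ctA ⊕ ctB = (M1 ⊕ K) ⊕ (M2 ⊕ K) = M1 ⊕ M2 — the shared key cancels under XOR.
e0 ^ 2a = ca
da ^ 21 = fb
42 ^ de = 9c
3c ^ 88 = b4
cd ^ ca = 07
d1 ^ 41 = 90
0d ^ b7 = ba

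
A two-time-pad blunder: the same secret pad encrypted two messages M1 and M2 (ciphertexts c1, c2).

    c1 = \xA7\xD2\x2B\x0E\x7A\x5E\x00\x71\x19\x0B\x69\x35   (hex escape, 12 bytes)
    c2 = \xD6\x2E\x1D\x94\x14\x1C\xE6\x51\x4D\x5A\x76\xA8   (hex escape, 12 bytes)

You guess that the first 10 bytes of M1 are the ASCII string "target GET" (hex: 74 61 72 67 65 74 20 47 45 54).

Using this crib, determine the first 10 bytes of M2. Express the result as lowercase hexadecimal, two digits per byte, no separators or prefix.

First, c1 ⊕ c2 = (M1 ⊕ K) ⊕ (M2 ⊕ K) = M1 ⊕ M2, so the key drops out. Then M2 = (M1 ⊕ M2) ⊕ M1 over the first 10 bytes.
byte 0: (a7 ^ d6) ^ 74 = 71 ^ 74 = 05
byte 1: (d2 ^ 2e) ^ 61 = fc ^ 61 = 9d
byte 2: (2b ^ 1d) ^ 72 = 36 ^ 72 = 44
byte 3: (0e ^ 94) ^ 67 = 9a ^ 67 = fd
byte 4: (7a ^ 14) ^ 65 = 6e ^ 65 = 0b
byte 5: (5e ^ 1c) ^ 74 = 42 ^ 74 = 36
byte 6: (00 ^ e6) ^ 20 = e6 ^ 20 = c6
byte 7: (71 ^ 51) ^ 47 = 20 ^ 47 = 67
byte 8: (19 ^ 4d) ^ 45 = 54 ^ 45 = 11
byte 9: (0b ^ 5a) ^ 54 = 51 ^ 54 = 05

059d44fd0b36c6671105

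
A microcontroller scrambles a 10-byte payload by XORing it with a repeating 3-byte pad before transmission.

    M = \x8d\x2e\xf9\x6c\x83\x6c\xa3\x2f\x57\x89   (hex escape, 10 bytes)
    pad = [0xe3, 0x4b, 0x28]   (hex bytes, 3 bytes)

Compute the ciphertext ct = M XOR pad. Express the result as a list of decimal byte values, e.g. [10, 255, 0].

[110, 101, 209, 143, 200, 68, 64, 100, 127, 106]

The 3-byte key repeats, so the effective keystream is e3 4b 28 e3 4b 28 e3 4b 28 e3.
byte 0: 8d ^ e3 = 6e
byte 1: 2e ^ 4b = 65
byte 2: f9 ^ 28 = d1
byte 3: 6c ^ e3 = 8f
byte 4: 83 ^ 4b = c8
byte 5: 6c ^ 28 = 44
byte 6: a3 ^ e3 = 40
byte 7: 2f ^ 4b = 64
byte 8: 57 ^ 28 = 7f
byte 9: 89 ^ e3 = 6a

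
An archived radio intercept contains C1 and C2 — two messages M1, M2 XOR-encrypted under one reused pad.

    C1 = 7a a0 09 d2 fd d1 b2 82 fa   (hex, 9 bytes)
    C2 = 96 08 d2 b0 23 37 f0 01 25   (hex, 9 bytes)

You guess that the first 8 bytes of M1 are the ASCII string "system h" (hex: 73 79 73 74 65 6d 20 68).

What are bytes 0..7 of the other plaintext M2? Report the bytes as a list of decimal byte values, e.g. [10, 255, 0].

[159, 209, 168, 22, 187, 139, 98, 235]

First, C1 ⊕ C2 = (M1 ⊕ K) ⊕ (M2 ⊕ K) = M1 ⊕ M2, so the key drops out. Then M2 = (M1 ⊕ M2) ⊕ M1 over the first 8 bytes.
byte 0: (7a XOR 96) XOR 73 = ec XOR 73 = 9f
byte 1: (a0 XOR 08) XOR 79 = a8 XOR 79 = d1
byte 2: (09 XOR d2) XOR 73 = db XOR 73 = a8
byte 3: (d2 XOR b0) XOR 74 = 62 XOR 74 = 16
byte 4: (fd XOR 23) XOR 65 = de XOR 65 = bb
byte 5: (d1 XOR 37) XOR 6d = e6 XOR 6d = 8b
byte 6: (b2 XOR f0) XOR 20 = 42 XOR 20 = 62
byte 7: (82 XOR 01) XOR 68 = 83 XOR 68 = eb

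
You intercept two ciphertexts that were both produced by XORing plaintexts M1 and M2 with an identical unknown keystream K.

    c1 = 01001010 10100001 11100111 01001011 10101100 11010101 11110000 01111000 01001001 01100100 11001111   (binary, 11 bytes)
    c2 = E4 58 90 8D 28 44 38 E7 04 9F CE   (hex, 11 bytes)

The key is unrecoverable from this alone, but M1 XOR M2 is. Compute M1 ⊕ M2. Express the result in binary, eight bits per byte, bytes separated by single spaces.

10101110 11111001 01110111 11000110 10000100 10010001 11001000 10011111 01001101 11111011 00000001

c1 ⊕ c2 = (M1 ⊕ K) ⊕ (M2 ⊕ K) = M1 ⊕ M2 — the shared key cancels under XOR.
 74 XOR 228 = 174
161 XOR  88 = 249
231 XOR 144 = 119
 75 XOR 141 = 198
172 XOR  40 = 132
213 XOR  68 = 145
240 XOR  56 = 200
120 XOR 231 = 159
 73 XOR   4 =  77
100 XOR 159 = 251
207 XOR 206 =   1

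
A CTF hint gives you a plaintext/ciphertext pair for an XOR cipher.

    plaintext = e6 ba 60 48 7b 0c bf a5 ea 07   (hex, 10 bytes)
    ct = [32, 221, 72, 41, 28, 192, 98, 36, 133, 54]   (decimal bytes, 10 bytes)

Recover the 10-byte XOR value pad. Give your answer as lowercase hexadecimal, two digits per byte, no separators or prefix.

c667286167ccdd816f31

Since ct = plaintext ⊕ pad, XORing both sides with plaintext gives pad = plaintext ⊕ ct.
byte 0: e6 ^ 20 = c6
byte 1: ba ^ dd = 67
byte 2: 60 ^ 48 = 28
byte 3: 48 ^ 29 = 61
byte 4: 7b ^ 1c = 67
byte 5: 0c ^ c0 = cc
byte 6: bf ^ 62 = dd
byte 7: a5 ^ 24 = 81
byte 8: ea ^ 85 = 6f
byte 9: 07 ^ 36 = 31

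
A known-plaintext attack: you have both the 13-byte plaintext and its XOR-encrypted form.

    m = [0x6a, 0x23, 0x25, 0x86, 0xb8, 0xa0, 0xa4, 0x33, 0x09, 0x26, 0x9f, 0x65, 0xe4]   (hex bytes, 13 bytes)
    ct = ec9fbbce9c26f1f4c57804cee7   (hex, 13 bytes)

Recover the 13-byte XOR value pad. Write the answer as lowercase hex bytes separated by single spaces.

86 bc 9e 48 24 86 55 c7 cc 5e 9b ab 03

Since ct = m ⊕ pad, XORing both sides with m gives pad = m ⊕ ct.
byte 0: 6a ⊕ ec = 86
byte 1: 23 ⊕ 9f = bc
byte 2: 25 ⊕ bb = 9e
byte 3: 86 ⊕ ce = 48
byte 4: b8 ⊕ 9c = 24
byte 5: a0 ⊕ 26 = 86
byte 6: a4 ⊕ f1 = 55
byte 7: 33 ⊕ f4 = c7
byte 8: 09 ⊕ c5 = cc
byte 9: 26 ⊕ 78 = 5e
byte 10: 9f ⊕ 04 = 9b
byte 11: 65 ⊕ ce = ab
byte 12: e4 ⊕ e7 = 03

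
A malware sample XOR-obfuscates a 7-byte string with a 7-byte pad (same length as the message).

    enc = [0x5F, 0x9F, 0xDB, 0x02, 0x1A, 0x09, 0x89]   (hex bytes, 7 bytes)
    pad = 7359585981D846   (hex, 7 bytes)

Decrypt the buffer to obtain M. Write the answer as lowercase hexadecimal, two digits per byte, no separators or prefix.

XOR is its own inverse, so applying the key byte-wise gives the result directly.
 95 xor 115 =  44
159 xor  89 = 198
219 xor  88 = 131
  2 xor  89 =  91
 26 xor 129 = 155
  9 xor 216 = 209
137 xor  70 = 207

2cc6835b9bd1cf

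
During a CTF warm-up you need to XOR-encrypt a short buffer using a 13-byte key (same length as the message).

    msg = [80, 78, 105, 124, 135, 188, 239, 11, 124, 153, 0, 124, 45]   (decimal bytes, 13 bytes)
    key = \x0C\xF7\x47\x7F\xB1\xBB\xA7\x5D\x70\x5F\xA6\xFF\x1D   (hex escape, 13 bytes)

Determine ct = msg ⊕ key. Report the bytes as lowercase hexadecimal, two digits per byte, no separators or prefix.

byte 0: 50 ^ 0c = 5c
byte 1: 4e ^ f7 = b9
byte 2: 69 ^ 47 = 2e
byte 3: 7c ^ 7f = 03
byte 4: 87 ^ b1 = 36
byte 5: bc ^ bb = 07
byte 6: ef ^ a7 = 48
byte 7: 0b ^ 5d = 56
byte 8: 7c ^ 70 = 0c
byte 9: 99 ^ 5f = c6
byte 10: 00 ^ a6 = a6
byte 11: 7c ^ ff = 83
byte 12: 2d ^ 1d = 30

5cb92e03360748560cc6a68330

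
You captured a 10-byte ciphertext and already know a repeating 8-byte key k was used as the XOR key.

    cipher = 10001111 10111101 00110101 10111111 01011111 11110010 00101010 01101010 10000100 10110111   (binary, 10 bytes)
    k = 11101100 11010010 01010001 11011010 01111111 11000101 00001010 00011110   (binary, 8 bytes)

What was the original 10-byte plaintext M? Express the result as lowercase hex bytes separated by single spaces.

The 8-byte key repeats, so the effective keystream is ec d2 51 da 7f c5 0a 1e ec d2.
byte 0: 8f xor ec = 63
byte 1: bd xor d2 = 6f
byte 2: 35 xor 51 = 64
byte 3: bf xor da = 65
byte 4: 5f xor 7f = 20
byte 5: f2 xor c5 = 37
byte 6: 2a xor 0a = 20
byte 7: 6a xor 1e = 74
byte 8: 84 xor ec = 68
byte 9: b7 xor d2 = 65

63 6f 64 65 20 37 20 74 68 65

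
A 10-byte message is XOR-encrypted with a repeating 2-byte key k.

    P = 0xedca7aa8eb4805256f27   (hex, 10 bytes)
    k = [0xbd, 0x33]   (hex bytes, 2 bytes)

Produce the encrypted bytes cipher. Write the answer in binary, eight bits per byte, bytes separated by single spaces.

The 2-byte key repeats, so the effective keystream is bd 33 bd 33 bd 33 bd 33 bd 33.
byte 0: 237 xor 189 =  80
byte 1: 202 xor  51 = 249
byte 2: 122 xor 189 = 199
byte 3: 168 xor  51 = 155
byte 4: 235 xor 189 =  86
byte 5:  72 xor  51 = 123
byte 6:   5 xor 189 = 184
byte 7:  37 xor  51 =  22
byte 8: 111 xor 189 = 210
byte 9:  39 xor  51 =  20

01010000 11111001 11000111 10011011 01010110 01111011 10111000 00010110 11010010 00010100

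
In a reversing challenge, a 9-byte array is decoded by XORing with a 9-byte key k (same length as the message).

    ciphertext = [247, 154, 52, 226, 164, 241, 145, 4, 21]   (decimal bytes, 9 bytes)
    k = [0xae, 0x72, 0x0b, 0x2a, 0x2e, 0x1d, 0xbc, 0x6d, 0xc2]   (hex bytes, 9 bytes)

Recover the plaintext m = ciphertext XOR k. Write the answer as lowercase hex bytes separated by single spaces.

59 e8 3f c8 8a ec 2d 69 d7

byte 0: 247 XOR 174 =  89
byte 1: 154 XOR 114 = 232
byte 2:  52 XOR  11 =  63
byte 3: 226 XOR  42 = 200
byte 4: 164 XOR  46 = 138
byte 5: 241 XOR  29 = 236
byte 6: 145 XOR 188 =  45
byte 7:   4 XOR 109 = 105
byte 8:  21 XOR 194 = 215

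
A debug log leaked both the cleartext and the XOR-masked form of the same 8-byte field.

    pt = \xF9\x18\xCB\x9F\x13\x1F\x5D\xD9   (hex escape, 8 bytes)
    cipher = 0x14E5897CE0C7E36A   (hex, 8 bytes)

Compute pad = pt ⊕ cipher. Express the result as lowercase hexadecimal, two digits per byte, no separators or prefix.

edfd42e3f3d8beb3

Since cipher = pt ⊕ pad, XORing both sides with pt gives pad = pt ⊕ cipher.
f9 XOR 14 = ed
18 XOR e5 = fd
cb XOR 89 = 42
9f XOR 7c = e3
13 XOR e0 = f3
1f XOR c7 = d8
5d XOR e3 = be
d9 XOR 6a = b3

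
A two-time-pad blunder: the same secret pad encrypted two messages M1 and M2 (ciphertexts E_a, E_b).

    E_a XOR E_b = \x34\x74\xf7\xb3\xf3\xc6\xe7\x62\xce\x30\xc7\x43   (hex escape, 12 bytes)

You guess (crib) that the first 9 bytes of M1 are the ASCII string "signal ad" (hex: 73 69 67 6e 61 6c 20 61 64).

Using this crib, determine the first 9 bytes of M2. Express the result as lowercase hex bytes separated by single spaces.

47 1d 90 dd 92 aa c7 03 aa

Since E_a ⊕ E_b = M1 ⊕ M2, XORing with the guessed M1 bytes yields the corresponding M2 bytes: M2 = (E_a ⊕ E_b) ⊕ M1.
byte 0: 34 XOR 73 = 47
byte 1: 74 XOR 69 = 1d
byte 2: f7 XOR 67 = 90
byte 3: b3 XOR 6e = dd
byte 4: f3 XOR 61 = 92
byte 5: c6 XOR 6c = aa
byte 6: e7 XOR 20 = c7
byte 7: 62 XOR 61 = 03
byte 8: ce XOR 64 = aa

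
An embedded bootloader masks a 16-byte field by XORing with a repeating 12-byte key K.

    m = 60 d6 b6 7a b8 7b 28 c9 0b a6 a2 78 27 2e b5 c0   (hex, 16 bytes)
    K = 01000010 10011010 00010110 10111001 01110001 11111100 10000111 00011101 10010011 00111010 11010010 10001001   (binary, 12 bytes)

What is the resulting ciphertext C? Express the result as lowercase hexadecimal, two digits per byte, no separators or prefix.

224ca0c3c987afd4989c70f165b4a379

The 12-byte key repeats, so the effective keystream is 42 9a 16 b9 71 fc 87 1d 93 3a d2 89 42 9a 16 b9.
byte 0: 01100000 ^ 01000010 = 00100010
byte 1: 11010110 ^ 10011010 = 01001100
byte 2: 10110110 ^ 00010110 = 10100000
byte 3: 01111010 ^ 10111001 = 11000011
byte 4: 10111000 ^ 01110001 = 11001001
byte 5: 01111011 ^ 11111100 = 10000111
byte 6: 00101000 ^ 10000111 = 10101111
byte 7: 11001001 ^ 00011101 = 11010100
byte 8: 00001011 ^ 10010011 = 10011000
byte 9: 10100110 ^ 00111010 = 10011100
byte 10: 10100010 ^ 11010010 = 01110000
byte 11: 01111000 ^ 10001001 = 11110001
byte 12: 00100111 ^ 01000010 = 01100101
byte 13: 00101110 ^ 10011010 = 10110100
byte 14: 10110101 ^ 00010110 = 10100011
byte 15: 11000000 ^ 10111001 = 01111001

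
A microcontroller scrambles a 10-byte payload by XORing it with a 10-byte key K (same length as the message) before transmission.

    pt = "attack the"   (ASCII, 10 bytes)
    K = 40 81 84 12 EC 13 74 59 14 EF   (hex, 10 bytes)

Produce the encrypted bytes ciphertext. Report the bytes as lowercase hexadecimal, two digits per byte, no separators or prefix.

21f5f0738f78542d7c8a

XOR is its own inverse, so applying the key byte-wise gives the result directly.
61 ⊕ 40 = 21
74 ⊕ 81 = f5
74 ⊕ 84 = f0
61 ⊕ 12 = 73
63 ⊕ ec = 8f
6b ⊕ 13 = 78
20 ⊕ 74 = 54
74 ⊕ 59 = 2d
68 ⊕ 14 = 7c
65 ⊕ ef = 8a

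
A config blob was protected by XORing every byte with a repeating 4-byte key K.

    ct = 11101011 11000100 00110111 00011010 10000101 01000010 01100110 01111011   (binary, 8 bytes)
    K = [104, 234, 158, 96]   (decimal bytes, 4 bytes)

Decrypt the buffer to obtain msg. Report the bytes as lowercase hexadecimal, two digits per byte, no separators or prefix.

The 4-byte key repeats, so the effective keystream is 68 ea 9e 60 68 ea 9e 60.
byte 0: eb xor 68 = 83
byte 1: c4 xor ea = 2e
byte 2: 37 xor 9e = a9
byte 3: 1a xor 60 = 7a
byte 4: 85 xor 68 = ed
byte 5: 42 xor ea = a8
byte 6: 66 xor 9e = f8
byte 7: 7b xor 60 = 1b

832ea97aeda8f81b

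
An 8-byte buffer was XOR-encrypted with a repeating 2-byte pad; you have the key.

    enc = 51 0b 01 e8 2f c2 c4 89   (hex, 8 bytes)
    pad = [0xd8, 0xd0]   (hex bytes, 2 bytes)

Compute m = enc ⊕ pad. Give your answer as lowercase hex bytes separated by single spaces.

The 2-byte key repeats, so the effective keystream is d8 d0 d8 d0 d8 d0 d8 d0.
byte 0: 01010001 ^ 11011000 = 10001001
byte 1: 00001011 ^ 11010000 = 11011011
byte 2: 00000001 ^ 11011000 = 11011001
byte 3: 11101000 ^ 11010000 = 00111000
byte 4: 00101111 ^ 11011000 = 11110111
byte 5: 11000010 ^ 11010000 = 00010010
byte 6: 11000100 ^ 11011000 = 00011100
byte 7: 10001001 ^ 11010000 = 01011001

89 db d9 38 f7 12 1c 59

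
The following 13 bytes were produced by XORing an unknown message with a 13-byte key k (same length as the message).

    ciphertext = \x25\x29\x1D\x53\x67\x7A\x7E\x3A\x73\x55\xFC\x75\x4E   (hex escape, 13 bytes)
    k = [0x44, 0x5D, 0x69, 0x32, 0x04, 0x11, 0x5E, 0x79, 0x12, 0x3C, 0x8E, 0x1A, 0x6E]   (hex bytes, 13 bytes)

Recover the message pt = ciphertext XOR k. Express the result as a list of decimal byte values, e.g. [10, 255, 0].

[97, 116, 116, 97, 99, 107, 32, 67, 97, 105, 114, 111, 32]

 37 ^  68 =  97
 41 ^  93 = 116
 29 ^ 105 = 116
 83 ^  50 =  97
103 ^   4 =  99
122 ^  17 = 107
126 ^  94 =  32
 58 ^ 121 =  67
115 ^  18 =  97
 85 ^  60 = 105
252 ^ 142 = 114
117 ^  26 = 111
 78 ^ 110 =  32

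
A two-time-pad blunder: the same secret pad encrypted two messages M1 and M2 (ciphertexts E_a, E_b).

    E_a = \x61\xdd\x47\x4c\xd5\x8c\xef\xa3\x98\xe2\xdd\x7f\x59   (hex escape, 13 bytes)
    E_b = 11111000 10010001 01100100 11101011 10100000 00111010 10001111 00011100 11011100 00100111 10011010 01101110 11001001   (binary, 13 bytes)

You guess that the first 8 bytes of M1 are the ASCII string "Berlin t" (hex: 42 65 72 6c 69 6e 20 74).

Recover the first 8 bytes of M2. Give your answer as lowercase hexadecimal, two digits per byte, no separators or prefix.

db2951cb1cd840cb

First, E_a ⊕ E_b = (M1 ⊕ K) ⊕ (M2 ⊕ K) = M1 ⊕ M2, so the key drops out. Then M2 = (M1 ⊕ M2) ⊕ M1 over the first 8 bytes.
byte 0: (61 ⊕ f8) ⊕ 42 = 99 ⊕ 42 = db
byte 1: (dd ⊕ 91) ⊕ 65 = 4c ⊕ 65 = 29
byte 2: (47 ⊕ 64) ⊕ 72 = 23 ⊕ 72 = 51
byte 3: (4c ⊕ eb) ⊕ 6c = a7 ⊕ 6c = cb
byte 4: (d5 ⊕ a0) ⊕ 69 = 75 ⊕ 69 = 1c
byte 5: (8c ⊕ 3a) ⊕ 6e = b6 ⊕ 6e = d8
byte 6: (ef ⊕ 8f) ⊕ 20 = 60 ⊕ 20 = 40
byte 7: (a3 ⊕ 1c) ⊕ 74 = bf ⊕ 74 = cb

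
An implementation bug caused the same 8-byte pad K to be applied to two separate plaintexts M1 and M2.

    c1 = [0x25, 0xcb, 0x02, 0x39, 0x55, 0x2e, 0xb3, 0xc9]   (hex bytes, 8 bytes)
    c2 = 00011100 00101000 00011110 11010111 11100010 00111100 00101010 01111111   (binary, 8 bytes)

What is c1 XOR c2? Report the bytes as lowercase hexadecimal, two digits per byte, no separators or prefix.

c1 ⊕ c2 = (M1 ⊕ K) ⊕ (M2 ⊕ K) = M1 ⊕ M2 — the shared key cancels under XOR.
byte 0:  37 ^  28 =  57
byte 1: 203 ^  40 = 227
byte 2:   2 ^  30 =  28
byte 3:  57 ^ 215 = 238
byte 4:  85 ^ 226 = 183
byte 5:  46 ^  60 =  18
byte 6: 179 ^  42 = 153
byte 7: 201 ^ 127 = 182

39e31ceeb71299b6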